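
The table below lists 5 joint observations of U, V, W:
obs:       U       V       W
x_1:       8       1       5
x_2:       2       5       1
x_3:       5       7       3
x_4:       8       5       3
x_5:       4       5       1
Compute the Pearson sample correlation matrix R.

Step 1 — column means:
  mean(U) = (8 + 2 + 5 + 8 + 4) / 5 = 27/5 = 5.4
  mean(V) = (1 + 5 + 7 + 5 + 5) / 5 = 23/5 = 4.6
  mean(W) = (5 + 1 + 3 + 3 + 1) / 5 = 13/5 = 2.6

Step 2 — sample variances and covariances s[i,j] = (1/(n-1)) · Σ_k (x_{k,i} - mean_i) · (x_{k,j} - mean_j), with n-1 = 4:
  s[U,U] = ((2.6)·(2.6) + (-3.4)·(-3.4) + (-0.4)·(-0.4) + (2.6)·(2.6) + (-1.4)·(-1.4)) / 4 = 27.2/4 = 6.8
  s[U,V] = ((2.6)·(-3.6) + (-3.4)·(0.4) + (-0.4)·(2.4) + (2.6)·(0.4) + (-1.4)·(0.4)) / 4 = -11.2/4 = -2.8
  s[U,W] = ((2.6)·(2.4) + (-3.4)·(-1.6) + (-0.4)·(0.4) + (2.6)·(0.4) + (-1.4)·(-1.6)) / 4 = 14.8/4 = 3.7
  s[V,V] = ((-3.6)·(-3.6) + (0.4)·(0.4) + (2.4)·(2.4) + (0.4)·(0.4) + (0.4)·(0.4)) / 4 = 19.2/4 = 4.8
  s[V,W] = ((-3.6)·(2.4) + (0.4)·(-1.6) + (2.4)·(0.4) + (0.4)·(0.4) + (0.4)·(-1.6)) / 4 = -8.8/4 = -2.2
  s[W,W] = ((2.4)·(2.4) + (-1.6)·(-1.6) + (0.4)·(0.4) + (0.4)·(0.4) + (-1.6)·(-1.6)) / 4 = 11.2/4 = 2.8
  Sample standard deviations s_i = √(s[i,i]):
  s(U) = √(6.8) = 2.6077
  s(V) = √(4.8) = 2.1909
  s(W) = √(2.8) = 1.6733

Step 3 — r_{ij} = s_{ij} / (s_i · s_j):
  r[U,U] = 1 (diagonal).
  r[U,V] = -2.8 / (2.6077 · 2.1909) = -2.8 / 5.7131 = -0.4901
  r[U,W] = 3.7 / (2.6077 · 1.6733) = 3.7 / 4.3635 = 0.8479
  r[V,V] = 1 (diagonal).
  r[V,W] = -2.2 / (2.1909 · 1.6733) = -2.2 / 3.6661 = -0.6001
  r[W,W] = 1 (diagonal).

R is symmetric with unit diagonal. Assembling:

R = [[1, -0.4901, 0.8479],
 [-0.4901, 1, -0.6001],
 [0.8479, -0.6001, 1]]


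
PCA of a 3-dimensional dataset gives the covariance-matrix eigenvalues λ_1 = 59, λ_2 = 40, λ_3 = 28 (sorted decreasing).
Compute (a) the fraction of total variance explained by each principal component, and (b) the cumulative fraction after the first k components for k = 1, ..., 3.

Step 1 — total variance = trace(Sigma) = Σ λ_i = 59 + 40 + 28 = 127.

Step 2 — fraction explained by component i = λ_i / Σ λ:
  PC1: 59/127 = 0.4646
  PC2: 40/127 = 0.315
  PC3: 28/127 = 0.2205

Step 3 — cumulative fraction after k components = (λ_1 + ... + λ_k) / Σ λ:
  k = 1: 59/127 = 0.4646
  k = 2: (59 + 40)/127 = 99/127 = 0.7795
  k = 3: (59 + 40 + 28)/127 = 127/127 = 1

Summary (fraction, with percent):

explained: PC1 0.4646 (46.46%), PC2 0.315 (31.5%), PC3 0.2205 (22.05%);  cumulative: 0.4646, 0.7795, 1


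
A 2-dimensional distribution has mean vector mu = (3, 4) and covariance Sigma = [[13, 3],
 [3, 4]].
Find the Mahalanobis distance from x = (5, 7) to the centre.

Step 1 — centre the observation: (x - mu) = (2, 3).

Step 2 — invert Sigma. det(Sigma) = 13·4 - (3)² = 43.
  Sigma^{-1} = (1/det) · [[d, -b], [-b, a]] = [[0.093, -0.0698],
 [-0.0698, 0.3023]].

Step 3 — form the quadratic (x - mu)^T · Sigma^{-1} · (x - mu):
  Sigma^{-1} · (x - mu) = (-0.0233, 0.7674).
  (x - mu)^T · [Sigma^{-1} · (x - mu)] = (2)·(-0.0233) + (3)·(0.7674) = 2.2558.

Step 4 — take square root: d = √(2.2558) ≈ 1.5019.

d(x, mu) = √(2.2558) ≈ 1.5019


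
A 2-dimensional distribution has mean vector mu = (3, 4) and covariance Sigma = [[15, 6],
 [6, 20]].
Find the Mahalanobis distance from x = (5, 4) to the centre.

Step 1 — centre the observation: (x - mu) = (2, 0).

Step 2 — invert Sigma. det(Sigma) = 15·20 - (6)² = 264.
  Sigma^{-1} = (1/det) · [[d, -b], [-b, a]] = [[0.0758, -0.0227],
 [-0.0227, 0.0568]].

Step 3 — form the quadratic (x - mu)^T · Sigma^{-1} · (x - mu):
  Sigma^{-1} · (x - mu) = (0.1515, -0.0455).
  (x - mu)^T · [Sigma^{-1} · (x - mu)] = (2)·(0.1515) + (0)·(-0.0455) = 0.303.

Step 4 — take square root: d = √(0.303) ≈ 0.5505.

d(x, mu) = √(0.303) ≈ 0.5505


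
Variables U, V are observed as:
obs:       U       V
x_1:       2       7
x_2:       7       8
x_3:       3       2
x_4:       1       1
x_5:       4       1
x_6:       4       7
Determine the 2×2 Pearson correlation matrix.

Step 1 — column means:
  mean(U) = (2 + 7 + 3 + 1 + 4 + 4) / 6 = 21/6 = 3.5
  mean(V) = (7 + 8 + 2 + 1 + 1 + 7) / 6 = 26/6 = 4.3333

Step 2 — sample variances and covariances s[i,j] = (1/(n-1)) · Σ_k (x_{k,i} - mean_i) · (x_{k,j} - mean_j), with n-1 = 5:
  s[U,U] = ((-1.5)·(-1.5) + (3.5)·(3.5) + (-0.5)·(-0.5) + (-2.5)·(-2.5) + (0.5)·(0.5) + (0.5)·(0.5)) / 5 = 21.5/5 = 4.3
  s[U,V] = ((-1.5)·(2.6667) + (3.5)·(3.6667) + (-0.5)·(-2.3333) + (-2.5)·(-3.3333) + (0.5)·(-3.3333) + (0.5)·(2.6667)) / 5 = 18/5 = 3.6
  s[V,V] = ((2.6667)·(2.6667) + (3.6667)·(3.6667) + (-2.3333)·(-2.3333) + (-3.3333)·(-3.3333) + (-3.3333)·(-3.3333) + (2.6667)·(2.6667)) / 5 = 55.3333/5 = 11.0667
  Sample standard deviations s_i = √(s[i,i]):
  s(U) = √(4.3) = 2.0736
  s(V) = √(11.0667) = 3.3267

Step 3 — r_{ij} = s_{ij} / (s_i · s_j):
  r[U,U] = 1 (diagonal).
  r[U,V] = 3.6 / (2.0736 · 3.3267) = 3.6 / 6.8983 = 0.5219
  r[V,V] = 1 (diagonal).

R is symmetric with unit diagonal. Assembling:

R = [[1, 0.5219],
 [0.5219, 1]]


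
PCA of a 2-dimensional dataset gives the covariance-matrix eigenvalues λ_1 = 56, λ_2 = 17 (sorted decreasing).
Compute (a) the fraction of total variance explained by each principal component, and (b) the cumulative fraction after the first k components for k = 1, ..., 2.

Step 1 — total variance = trace(Sigma) = Σ λ_i = 56 + 17 = 73.

Step 2 — fraction explained by component i = λ_i / Σ λ:
  PC1: 56/73 = 0.7671
  PC2: 17/73 = 0.2329

Step 3 — cumulative fraction after k components = (λ_1 + ... + λ_k) / Σ λ:
  k = 1: 56/73 = 0.7671
  k = 2: (56 + 17)/73 = 73/73 = 1

Summary (fraction, with percent):

explained: PC1 0.7671 (76.71%), PC2 0.2329 (23.29%);  cumulative: 0.7671, 1


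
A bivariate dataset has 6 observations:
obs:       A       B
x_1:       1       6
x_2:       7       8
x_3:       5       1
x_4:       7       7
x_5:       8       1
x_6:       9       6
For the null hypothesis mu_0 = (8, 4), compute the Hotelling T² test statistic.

Step 1 — sample mean vector:
  mean(A) = (1 + 7 + 5 + 7 + 8 + 9) / 6 = 37/6 = 6.1667
  mean(B) = (6 + 8 + 1 + 7 + 1 + 6) / 6 = 29/6 = 4.8333
  x̄ = (6.1667, 4.8333),  deviation x̄ - mu_0 = (6.1667, 4.8333) - (8, 4) = (-1.8333, 0.8333).

Step 2 — sample covariance matrix, S[i,j] = (1/(n-1)) · Σ_k (x_{k,i} - mean_i) · (x_{k,j} - mean_j), divisor n-1 = 5:
  S[A,A] = ((-5.1667)·(-5.1667) + (0.8333)·(0.8333) + (-1.1667)·(-1.1667) + (0.8333)·(0.8333) + (1.8333)·(1.8333) + (2.8333)·(2.8333)) / 5 = 40.8333/5 = 8.1667
  S[A,B] = ((-5.1667)·(1.1667) + (0.8333)·(3.1667) + (-1.1667)·(-3.8333) + (0.8333)·(2.1667) + (1.8333)·(-3.8333) + (2.8333)·(1.1667)) / 5 = -0.8333/5 = -0.1667
  S[B,B] = ((1.1667)·(1.1667) + (3.1667)·(3.1667) + (-3.8333)·(-3.8333) + (2.1667)·(2.1667) + (-3.8333)·(-3.8333) + (1.1667)·(1.1667)) / 5 = 46.8333/5 = 9.3667
  S = [[8.1667, -0.1667],
 [-0.1667, 9.3667]].

Step 3 — invert S. det(S) = 8.1667·9.3667 - (-0.1667)² = 76.4667.
  S^{-1} = (1/det) · [[d, -b], [-b, a]] = [[0.1225, 0.0022],
 [0.0022, 0.1068]].

Step 4 — quadratic form (x̄ - mu_0)^T · S^{-1} · (x̄ - mu_0):
  S^{-1} · (x̄ - mu_0) = (-0.2228, 0.085),
  (x̄ - mu_0)^T · [...] = (-1.8333)·(-0.2228) + (0.8333)·(0.085) = 0.4792.

Step 5 — scale by n: T² = 6 · 0.4792 = 2.8753.

T² ≈ 2.8753


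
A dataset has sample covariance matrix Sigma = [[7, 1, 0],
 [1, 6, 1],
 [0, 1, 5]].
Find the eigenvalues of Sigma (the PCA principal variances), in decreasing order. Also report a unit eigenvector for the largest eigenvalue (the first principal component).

Step 1 — characteristic polynomial p(λ) = det(λI - Sigma) = λ³ - tr·λ² + c_1·λ - det, where tr = trace, c_1 = sum of the principal 2×2 minors, det = det(Sigma):
  tr = 7 + 6 + 5 = 18,
  c_1 = (7·6 - (1)²) + (7·5 - (0)²) + (6·5 - (1)²) = 41 + 35 + 29 = 105,
  det = 7·(6·5 - (1)²) - (1)·((1)·5 - (1)·(0)) + (0)·((1)·(1) - 6·(0)) = 7·(29) - (1)·(5) + (0)·(1) = 198.
  So p(λ) = λ³ - 18λ² + 105λ - 198.
Step 2 — look for an integer root (rational root theorem: any rational root is an integer divisor of 198). Testing λ = 6:
  p(6) = 216 - 648 + 630 - 198 = 0  ✓
  Dividing out (λ - 6): p(λ) = (λ - 6)(λ² - 12λ + 33).
Step 3 — remaining eigenvalues from the quadratic λ² - 12λ + 33 = 0:
  Δ = 12² - 4·33 = 144 - 132 = 12,  λ = (12 ± √12)/2 = (12 ± 3.4641)/2 ≈ 7.7321 or 4.2679.
  Sorted: λ_1 = 7.7321,  λ_2 = 6,  λ_3 = 4.2679  (check: sum = 18 = tr ✓).

Step 4 — unit eigenvector for λ_1 ≈ 7.7321: v spans the null space of (Sigma - λ_1 I), whose rows are
  r_1 = (-0.7321, 1, 0),  r_2 = (1, -1.7321, 1),  r_3 = (0, 1, -2.7321).
  v is orthogonal to every row, so take v ∝ r_1 × r_2 = ((1)·(1) - (0)·(-1.7321), (0)·(1) - (-0.7321)·(1), (-0.7321)·(-1.7321) - (1)·(1)) ≈ (1, 0.7321, 0.2679).
  Let u = (1, 0.7321, 0.2679).
  ||u|| = √((1)² + (0.7321)² + (0.2679)²) = √(1.6077) ≈ 1.2679,  v_1 = u/||u|| ≈ (0.7887, 0.5774, 0.2113) (||v_1|| = 1).

λ_1 = 7.7321,  λ_2 = 6,  λ_3 = 4.2679;  v_1 ≈ (0.7887, 0.5774, 0.2113)


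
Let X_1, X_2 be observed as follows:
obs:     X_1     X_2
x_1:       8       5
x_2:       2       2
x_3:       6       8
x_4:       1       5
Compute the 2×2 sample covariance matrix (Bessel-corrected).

Step 1 — column means:
  mean(X_1) = (8 + 2 + 6 + 1) / 4 = 17/4 = 4.25
  mean(X_2) = (5 + 2 + 8 + 5) / 4 = 20/4 = 5

Step 2 — sample covariance S[i,j] = (1/(n-1)) · Σ_k (x_{k,i} - mean_i) · (x_{k,j} - mean_j), with n-1 = 3.
  S[X_1,X_1] = ((3.75)·(3.75) + (-2.25)·(-2.25) + (1.75)·(1.75) + (-3.25)·(-3.25)) / 3 = 32.75/3 = 10.9167
  S[X_1,X_2] = ((3.75)·(0) + (-2.25)·(-3) + (1.75)·(3) + (-3.25)·(0)) / 3 = 12/3 = 4
  S[X_2,X_2] = ((0)·(0) + (-3)·(-3) + (3)·(3) + (0)·(0)) / 3 = 18/3 = 6

S is symmetric (S[j,i] = S[i,j]). Assembling:

S = [[10.9167, 4],
 [4, 6]]


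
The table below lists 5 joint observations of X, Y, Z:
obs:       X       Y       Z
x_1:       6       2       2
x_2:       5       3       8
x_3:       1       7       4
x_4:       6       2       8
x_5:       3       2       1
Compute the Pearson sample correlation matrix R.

Step 1 — column means:
  mean(X) = (6 + 5 + 1 + 6 + 3) / 5 = 21/5 = 4.2
  mean(Y) = (2 + 3 + 7 + 2 + 2) / 5 = 16/5 = 3.2
  mean(Z) = (2 + 8 + 4 + 8 + 1) / 5 = 23/5 = 4.6

Step 2 — sample variances and covariances s[i,j] = (1/(n-1)) · Σ_k (x_{k,i} - mean_i) · (x_{k,j} - mean_j), with n-1 = 4:
  s[X,X] = ((1.8)·(1.8) + (0.8)·(0.8) + (-3.2)·(-3.2) + (1.8)·(1.8) + (-1.2)·(-1.2)) / 4 = 18.8/4 = 4.7
  s[X,Y] = ((1.8)·(-1.2) + (0.8)·(-0.2) + (-3.2)·(3.8) + (1.8)·(-1.2) + (-1.2)·(-1.2)) / 4 = -15.2/4 = -3.8
  s[X,Z] = ((1.8)·(-2.6) + (0.8)·(3.4) + (-3.2)·(-0.6) + (1.8)·(3.4) + (-1.2)·(-3.6)) / 4 = 10.4/4 = 2.6
  s[Y,Y] = ((-1.2)·(-1.2) + (-0.2)·(-0.2) + (3.8)·(3.8) + (-1.2)·(-1.2) + (-1.2)·(-1.2)) / 4 = 18.8/4 = 4.7
  s[Y,Z] = ((-1.2)·(-2.6) + (-0.2)·(3.4) + (3.8)·(-0.6) + (-1.2)·(3.4) + (-1.2)·(-3.6)) / 4 = 0.4/4 = 0.1
  s[Z,Z] = ((-2.6)·(-2.6) + (3.4)·(3.4) + (-0.6)·(-0.6) + (3.4)·(3.4) + (-3.6)·(-3.6)) / 4 = 43.2/4 = 10.8
  Sample standard deviations s_i = √(s[i,i]):
  s(X) = √(4.7) = 2.1679
  s(Y) = √(4.7) = 2.1679
  s(Z) = √(10.8) = 3.2863

Step 3 — r_{ij} = s_{ij} / (s_i · s_j):
  r[X,X] = 1 (diagonal).
  r[X,Y] = -3.8 / (2.1679 · 2.1679) = -3.8 / 4.7 = -0.8085
  r[X,Z] = 2.6 / (2.1679 · 3.2863) = 2.6 / 7.1246 = 0.3649
  r[Y,Y] = 1 (diagonal).
  r[Y,Z] = 0.1 / (2.1679 · 3.2863) = 0.1 / 7.1246 = 0.014
  r[Z,Z] = 1 (diagonal).

R is symmetric with unit diagonal. Assembling:

R = [[1, -0.8085, 0.3649],
 [-0.8085, 1, 0.014],
 [0.3649, 0.014, 1]]


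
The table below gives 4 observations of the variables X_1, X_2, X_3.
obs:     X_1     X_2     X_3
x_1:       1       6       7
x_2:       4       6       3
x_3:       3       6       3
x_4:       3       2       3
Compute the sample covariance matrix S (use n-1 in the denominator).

Step 1 — column means:
  mean(X_1) = (1 + 4 + 3 + 3) / 4 = 11/4 = 2.75
  mean(X_2) = (6 + 6 + 6 + 2) / 4 = 20/4 = 5
  mean(X_3) = (7 + 3 + 3 + 3) / 4 = 16/4 = 4

Step 2 — sample covariance S[i,j] = (1/(n-1)) · Σ_k (x_{k,i} - mean_i) · (x_{k,j} - mean_j), with n-1 = 3.
  S[X_1,X_1] = ((-1.75)·(-1.75) + (1.25)·(1.25) + (0.25)·(0.25) + (0.25)·(0.25)) / 3 = 4.75/3 = 1.5833
  S[X_1,X_2] = ((-1.75)·(1) + (1.25)·(1) + (0.25)·(1) + (0.25)·(-3)) / 3 = -1/3 = -0.3333
  S[X_1,X_3] = ((-1.75)·(3) + (1.25)·(-1) + (0.25)·(-1) + (0.25)·(-1)) / 3 = -7/3 = -2.3333
  S[X_2,X_2] = ((1)·(1) + (1)·(1) + (1)·(1) + (-3)·(-3)) / 3 = 12/3 = 4
  S[X_2,X_3] = ((1)·(3) + (1)·(-1) + (1)·(-1) + (-3)·(-1)) / 3 = 4/3 = 1.3333
  S[X_3,X_3] = ((3)·(3) + (-1)·(-1) + (-1)·(-1) + (-1)·(-1)) / 3 = 12/3 = 4

S is symmetric (S[j,i] = S[i,j]). Assembling:

S = [[1.5833, -0.3333, -2.3333],
 [-0.3333, 4, 1.3333],
 [-2.3333, 1.3333, 4]]


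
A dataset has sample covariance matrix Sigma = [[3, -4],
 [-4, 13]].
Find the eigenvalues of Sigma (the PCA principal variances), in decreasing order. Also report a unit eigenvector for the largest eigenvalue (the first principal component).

Step 1 — characteristic polynomial of 2×2 Sigma:
  det(Sigma - λI) = λ² - trace · λ + det = 0.
  trace = 3 + 13 = 16, det = 3·13 - (-4)² = 23.
Step 2 — discriminant:
  Δ = trace² - 4·det = 256 - 92 = 164.
Step 3 — eigenvalues:
  λ = (trace ± √Δ)/2 = (16 ± 12.8062)/2,
  λ_1 = 14.4031,  λ_2 = 1.5969.

Step 4 — unit eigenvector for λ_1: solve (Sigma - λ_1 I)v = 0. First row:
  (3 - 14.4031)·v_x + (-4)·v_y = 0, i.e. (-11.4031)·v_x + (-4)·v_y = 0,
  so v ∝ (b, λ_1 - a) = (-4, 11.4031); multiply by -1 so the first entry is positive: u = (4, -11.4031).
  ||u|| = √((4)² + (-11.4031)²) = √(146.0312) ≈ 12.0843,
  v_1 = u/||u|| ≈ (0.331, -0.9436) (||v_1|| = 1).

λ_1 = 14.4031,  λ_2 = 1.5969;  v_1 ≈ (0.331, -0.9436)


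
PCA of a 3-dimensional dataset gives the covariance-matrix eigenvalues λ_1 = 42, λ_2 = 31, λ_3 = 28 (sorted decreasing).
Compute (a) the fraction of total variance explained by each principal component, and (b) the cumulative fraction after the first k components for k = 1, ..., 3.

Step 1 — total variance = trace(Sigma) = Σ λ_i = 42 + 31 + 28 = 101.

Step 2 — fraction explained by component i = λ_i / Σ λ:
  PC1: 42/101 = 0.4158
  PC2: 31/101 = 0.3069
  PC3: 28/101 = 0.2772

Step 3 — cumulative fraction after k components = (λ_1 + ... + λ_k) / Σ λ:
  k = 1: 42/101 = 0.4158
  k = 2: (42 + 31)/101 = 73/101 = 0.7228
  k = 3: (42 + 31 + 28)/101 = 101/101 = 1

Summary (fraction, with percent):

explained: PC1 0.4158 (41.58%), PC2 0.3069 (30.69%), PC3 0.2772 (27.72%);  cumulative: 0.4158, 0.7228, 1


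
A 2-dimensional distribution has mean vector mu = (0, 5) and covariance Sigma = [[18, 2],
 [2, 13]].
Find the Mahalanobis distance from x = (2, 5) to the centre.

Step 1 — centre the observation: (x - mu) = (2, 0).

Step 2 — invert Sigma. det(Sigma) = 18·13 - (2)² = 230.
  Sigma^{-1} = (1/det) · [[d, -b], [-b, a]] = [[0.0565, -0.0087],
 [-0.0087, 0.0783]].

Step 3 — form the quadratic (x - mu)^T · Sigma^{-1} · (x - mu):
  Sigma^{-1} · (x - mu) = (0.113, -0.0174).
  (x - mu)^T · [Sigma^{-1} · (x - mu)] = (2)·(0.113) + (0)·(-0.0174) = 0.2261.

Step 4 — take square root: d = √(0.2261) ≈ 0.4755.

d(x, mu) = √(0.2261) ≈ 0.4755


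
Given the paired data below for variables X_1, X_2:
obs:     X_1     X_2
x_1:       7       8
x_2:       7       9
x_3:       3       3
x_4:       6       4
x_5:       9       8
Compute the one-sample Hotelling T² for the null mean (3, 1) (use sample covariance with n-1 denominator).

Step 1 — sample mean vector:
  mean(X_1) = (7 + 7 + 3 + 6 + 9) / 5 = 32/5 = 6.4
  mean(X_2) = (8 + 9 + 3 + 4 + 8) / 5 = 32/5 = 6.4
  x̄ = (6.4, 6.4),  deviation x̄ - mu_0 = (6.4, 6.4) - (3, 1) = (3.4, 5.4).

Step 2 — sample covariance matrix, S[i,j] = (1/(n-1)) · Σ_k (x_{k,i} - mean_i) · (x_{k,j} - mean_j), divisor n-1 = 4:
  S[X_1,X_1] = ((0.6)·(0.6) + (0.6)·(0.6) + (-3.4)·(-3.4) + (-0.4)·(-0.4) + (2.6)·(2.6)) / 4 = 19.2/4 = 4.8
  S[X_1,X_2] = ((0.6)·(1.6) + (0.6)·(2.6) + (-3.4)·(-3.4) + (-0.4)·(-2.4) + (2.6)·(1.6)) / 4 = 19.2/4 = 4.8
  S[X_2,X_2] = ((1.6)·(1.6) + (2.6)·(2.6) + (-3.4)·(-3.4) + (-2.4)·(-2.4) + (1.6)·(1.6)) / 4 = 29.2/4 = 7.3
  S = [[4.8, 4.8],
 [4.8, 7.3]].

Step 3 — invert S. det(S) = 4.8·7.3 - (4.8)² = 12.
  S^{-1} = (1/det) · [[d, -b], [-b, a]] = [[0.6083, -0.4],
 [-0.4, 0.4]].

Step 4 — quadratic form (x̄ - mu_0)^T · S^{-1} · (x̄ - mu_0):
  S^{-1} · (x̄ - mu_0) = (-0.0917, 0.8),
  (x̄ - mu_0)^T · [...] = (3.4)·(-0.0917) + (5.4)·(0.8) = 4.0083.

Step 5 — scale by n: T² = 5 · 4.0083 = 20.0417.

T² ≈ 20.0417


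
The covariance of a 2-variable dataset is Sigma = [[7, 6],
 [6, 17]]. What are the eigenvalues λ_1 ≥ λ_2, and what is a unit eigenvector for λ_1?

Step 1 — characteristic polynomial of 2×2 Sigma:
  det(Sigma - λI) = λ² - trace · λ + det = 0.
  trace = 7 + 17 = 24, det = 7·17 - (6)² = 83.
Step 2 — discriminant:
  Δ = trace² - 4·det = 576 - 332 = 244.
Step 3 — eigenvalues:
  λ = (trace ± √Δ)/2 = (24 ± 15.6205)/2,
  λ_1 = 19.8102,  λ_2 = 4.1898.

Step 4 — unit eigenvector for λ_1: solve (Sigma - λ_1 I)v = 0. First row:
  (7 - 19.8102)·v_x + (6)·v_y = 0, i.e. (-12.8102)·v_x + (6)·v_y = 0,
  so v ∝ (b, λ_1 - a) = (6, 12.8102) = u.
  ||u|| = √((6)² + (12.8102)²) = √(200.1025) ≈ 14.1458,
  v_1 = u/||u|| ≈ (0.4242, 0.9056) (||v_1|| = 1).

λ_1 = 19.8102,  λ_2 = 4.1898;  v_1 ≈ (0.4242, 0.9056)


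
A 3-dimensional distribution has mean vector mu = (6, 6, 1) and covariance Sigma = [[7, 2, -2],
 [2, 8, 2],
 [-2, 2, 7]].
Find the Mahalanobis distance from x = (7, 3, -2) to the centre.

Step 1 — centre the observation: (x - mu) = (1, -3, -3).

Step 2 — invert Sigma (cofactor / det for 3×3, or solve directly):
  Sigma^{-1} = [[0.1806, -0.0625, 0.0694],
 [-0.0625, 0.1562, -0.0625],
 [0.0694, -0.0625, 0.1806]].

Step 3 — form the quadratic (x - mu)^T · Sigma^{-1} · (x - mu):
  Sigma^{-1} · (x - mu) = (0.1597, -0.3437, -0.2847).
  (x - mu)^T · [Sigma^{-1} · (x - mu)] = (1)·(0.1597) + (-3)·(-0.3437) + (-3)·(-0.2847) = 2.0451.

Step 4 — take square root: d = √(2.0451) ≈ 1.4301.

d(x, mu) = √(2.0451) ≈ 1.4301


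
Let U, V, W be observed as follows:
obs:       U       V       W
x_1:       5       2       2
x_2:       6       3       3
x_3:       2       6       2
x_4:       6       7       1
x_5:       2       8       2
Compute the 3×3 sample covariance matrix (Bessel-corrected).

Step 1 — column means:
  mean(U) = (5 + 6 + 2 + 6 + 2) / 5 = 21/5 = 4.2
  mean(V) = (2 + 3 + 6 + 7 + 8) / 5 = 26/5 = 5.2
  mean(W) = (2 + 3 + 2 + 1 + 2) / 5 = 10/5 = 2

Step 2 — sample covariance S[i,j] = (1/(n-1)) · Σ_k (x_{k,i} - mean_i) · (x_{k,j} - mean_j), with n-1 = 4.
  S[U,U] = ((0.8)·(0.8) + (1.8)·(1.8) + (-2.2)·(-2.2) + (1.8)·(1.8) + (-2.2)·(-2.2)) / 4 = 16.8/4 = 4.2
  S[U,V] = ((0.8)·(-3.2) + (1.8)·(-2.2) + (-2.2)·(0.8) + (1.8)·(1.8) + (-2.2)·(2.8)) / 4 = -11.2/4 = -2.8
  S[U,W] = ((0.8)·(0) + (1.8)·(1) + (-2.2)·(0) + (1.8)·(-1) + (-2.2)·(0)) / 4 = 0/4 = 0
  S[V,V] = ((-3.2)·(-3.2) + (-2.2)·(-2.2) + (0.8)·(0.8) + (1.8)·(1.8) + (2.8)·(2.8)) / 4 = 26.8/4 = 6.7
  S[V,W] = ((-3.2)·(0) + (-2.2)·(1) + (0.8)·(0) + (1.8)·(-1) + (2.8)·(0)) / 4 = -4/4 = -1
  S[W,W] = ((0)·(0) + (1)·(1) + (0)·(0) + (-1)·(-1) + (0)·(0)) / 4 = 2/4 = 0.5

S is symmetric (S[j,i] = S[i,j]). Assembling:

S = [[4.2, -2.8, 0],
 [-2.8, 6.7, -1],
 [0, -1, 0.5]]


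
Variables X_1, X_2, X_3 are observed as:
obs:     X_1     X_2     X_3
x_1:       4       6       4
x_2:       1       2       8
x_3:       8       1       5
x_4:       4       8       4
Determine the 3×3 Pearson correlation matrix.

Step 1 — column means:
  mean(X_1) = (4 + 1 + 8 + 4) / 4 = 17/4 = 4.25
  mean(X_2) = (6 + 2 + 1 + 8) / 4 = 17/4 = 4.25
  mean(X_3) = (4 + 8 + 5 + 4) / 4 = 21/4 = 5.25

Step 2 — sample variances and covariances s[i,j] = (1/(n-1)) · Σ_k (x_{k,i} - mean_i) · (x_{k,j} - mean_j), with n-1 = 3:
  s[X_1,X_1] = ((-0.25)·(-0.25) + (-3.25)·(-3.25) + (3.75)·(3.75) + (-0.25)·(-0.25)) / 3 = 24.75/3 = 8.25
  s[X_1,X_2] = ((-0.25)·(1.75) + (-3.25)·(-2.25) + (3.75)·(-3.25) + (-0.25)·(3.75)) / 3 = -6.25/3 = -2.0833
  s[X_1,X_3] = ((-0.25)·(-1.25) + (-3.25)·(2.75) + (3.75)·(-0.25) + (-0.25)·(-1.25)) / 3 = -9.25/3 = -3.0833
  s[X_2,X_2] = ((1.75)·(1.75) + (-2.25)·(-2.25) + (-3.25)·(-3.25) + (3.75)·(3.75)) / 3 = 32.75/3 = 10.9167
  s[X_2,X_3] = ((1.75)·(-1.25) + (-2.25)·(2.75) + (-3.25)·(-0.25) + (3.75)·(-1.25)) / 3 = -12.25/3 = -4.0833
  s[X_3,X_3] = ((-1.25)·(-1.25) + (2.75)·(2.75) + (-0.25)·(-0.25) + (-1.25)·(-1.25)) / 3 = 10.75/3 = 3.5833
  Sample standard deviations s_i = √(s[i,i]):
  s(X_1) = √(8.25) = 2.8723
  s(X_2) = √(10.9167) = 3.304
  s(X_3) = √(3.5833) = 1.893

Step 3 — r_{ij} = s_{ij} / (s_i · s_j):
  r[X_1,X_1] = 1 (diagonal).
  r[X_1,X_2] = -2.0833 / (2.8723 · 3.304) = -2.0833 / 9.4901 = -0.2195
  r[X_1,X_3] = -3.0833 / (2.8723 · 1.893) = -3.0833 / 5.4371 = -0.5671
  r[X_2,X_2] = 1 (diagonal).
  r[X_2,X_3] = -4.0833 / (3.304 · 1.893) = -4.0833 / 6.2544 = -0.6529
  r[X_3,X_3] = 1 (diagonal).

R is symmetric with unit diagonal. Assembling:

R = [[1, -0.2195, -0.5671],
 [-0.2195, 1, -0.6529],
 [-0.5671, -0.6529, 1]]


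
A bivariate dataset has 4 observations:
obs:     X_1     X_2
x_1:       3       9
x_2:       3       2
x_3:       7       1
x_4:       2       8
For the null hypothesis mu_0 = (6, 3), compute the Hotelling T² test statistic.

Step 1 — sample mean vector:
  mean(X_1) = (3 + 3 + 7 + 2) / 4 = 15/4 = 3.75
  mean(X_2) = (9 + 2 + 1 + 8) / 4 = 20/4 = 5
  x̄ = (3.75, 5),  deviation x̄ - mu_0 = (3.75, 5) - (6, 3) = (-2.25, 2).

Step 2 — sample covariance matrix, S[i,j] = (1/(n-1)) · Σ_k (x_{k,i} - mean_i) · (x_{k,j} - mean_j), divisor n-1 = 3:
  S[X_1,X_1] = ((-0.75)·(-0.75) + (-0.75)·(-0.75) + (3.25)·(3.25) + (-1.75)·(-1.75)) / 3 = 14.75/3 = 4.9167
  S[X_1,X_2] = ((-0.75)·(4) + (-0.75)·(-3) + (3.25)·(-4) + (-1.75)·(3)) / 3 = -19/3 = -6.3333
  S[X_2,X_2] = ((4)·(4) + (-3)·(-3) + (-4)·(-4) + (3)·(3)) / 3 = 50/3 = 16.6667
  S = [[4.9167, -6.3333],
 [-6.3333, 16.6667]].

Step 3 — invert S. det(S) = 4.9167·16.6667 - (-6.3333)² = 41.8333.
  S^{-1} = (1/det) · [[d, -b], [-b, a]] = [[0.3984, 0.1514],
 [0.1514, 0.1175]].

Step 4 — quadratic form (x̄ - mu_0)^T · S^{-1} · (x̄ - mu_0):
  S^{-1} · (x̄ - mu_0) = (-0.5936, -0.1056),
  (x̄ - mu_0)^T · [...] = (-2.25)·(-0.5936) + (2)·(-0.1056) = 1.1245.

Step 5 — scale by n: T² = 4 · 1.1245 = 4.498.

T² ≈ 4.498


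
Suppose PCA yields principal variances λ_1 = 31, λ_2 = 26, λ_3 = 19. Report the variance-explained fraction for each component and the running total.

Step 1 — total variance = trace(Sigma) = Σ λ_i = 31 + 26 + 19 = 76.

Step 2 — fraction explained by component i = λ_i / Σ λ:
  PC1: 31/76 = 0.4079
  PC2: 26/76 = 0.3421
  PC3: 19/76 = 0.25

Step 3 — cumulative fraction after k components = (λ_1 + ... + λ_k) / Σ λ:
  k = 1: 31/76 = 0.4079
  k = 2: (31 + 26)/76 = 57/76 = 0.75
  k = 3: (31 + 26 + 19)/76 = 76/76 = 1

Summary (fraction, with percent):

explained: PC1 0.4079 (40.79%), PC2 0.3421 (34.21%), PC3 0.25 (25%);  cumulative: 0.4079, 0.75, 1


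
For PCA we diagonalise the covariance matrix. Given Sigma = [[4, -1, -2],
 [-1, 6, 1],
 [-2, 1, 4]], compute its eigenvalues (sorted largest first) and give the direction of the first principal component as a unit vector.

Step 1 — characteristic polynomial p(λ) = det(λI - Sigma) = λ³ - tr·λ² + c_1·λ - det, where tr = trace, c_1 = sum of the principal 2×2 minors, det = det(Sigma):
  tr = 4 + 6 + 4 = 14,
  c_1 = (4·6 - (-1)²) + (4·4 - (-2)²) + (6·4 - (1)²) = 23 + 12 + 23 = 58,
  det = 4·(6·4 - (1)²) - (-1)·((-1)·4 - (1)·(-2)) + (-2)·((-1)·(1) - 6·(-2)) = 4·(23) - (-1)·(-2) + (-2)·(11) = 68.
  So p(λ) = λ³ - 14λ² + 58λ - 68.
Step 2 — look for an integer root (rational root theorem: any rational root is an integer divisor of 68). Testing λ = 2:
  p(2) = 8 - 56 + 116 - 68 = 0  ✓
  Dividing out (λ - 2): p(λ) = (λ - 2)(λ² - 12λ + 34).
Step 3 — remaining eigenvalues from the quadratic λ² - 12λ + 34 = 0:
  Δ = 12² - 4·34 = 144 - 136 = 8,  λ = (12 ± √8)/2 = (12 ± 2.8284)/2 ≈ 7.4142 or 4.5858.
  Sorted: λ_1 = 7.4142,  λ_2 = 4.5858,  λ_3 = 2  (check: sum = 14 = tr ✓).

Step 4 — unit eigenvector for λ_1 ≈ 7.4142: v spans the null space of (Sigma - λ_1 I), whose rows are
  r_1 = (-3.4142, -1, -2),  r_2 = (-1, -1.4142, 1),  r_3 = (-2, 1, -3.4142).
  v is orthogonal to every row, so take v ∝ r_1 × r_2 = ((-1)·(1) - (-2)·(-1.4142), (-2)·(-1) - (-3.4142)·(1), (-3.4142)·(-1.4142) - (-1)·(-1)) ≈ (-3.8284, 5.4142, 3.8284).
  Rescale (multiply by -1 so the first nonzero entry is positive): u = (3.8284, -5.4142, -3.8284).
  ||u|| = √((3.8284)² + (-5.4142)² + (-3.8284)²) = √(58.6274) ≈ 7.6569,  v_1 = u/||u|| ≈ (0.5, -0.7071, -0.5) (||v_1|| = 1).

λ_1 = 7.4142,  λ_2 = 4.5858,  λ_3 = 2;  v_1 ≈ (0.5, -0.7071, -0.5)


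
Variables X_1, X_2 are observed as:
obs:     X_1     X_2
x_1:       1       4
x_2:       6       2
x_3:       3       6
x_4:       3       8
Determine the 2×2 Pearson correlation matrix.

Step 1 — column means:
  mean(X_1) = (1 + 6 + 3 + 3) / 4 = 13/4 = 3.25
  mean(X_2) = (4 + 2 + 6 + 8) / 4 = 20/4 = 5

Step 2 — sample variances and covariances s[i,j] = (1/(n-1)) · Σ_k (x_{k,i} - mean_i) · (x_{k,j} - mean_j), with n-1 = 3:
  s[X_1,X_1] = ((-2.25)·(-2.25) + (2.75)·(2.75) + (-0.25)·(-0.25) + (-0.25)·(-0.25)) / 3 = 12.75/3 = 4.25
  s[X_1,X_2] = ((-2.25)·(-1) + (2.75)·(-3) + (-0.25)·(1) + (-0.25)·(3)) / 3 = -7/3 = -2.3333
  s[X_2,X_2] = ((-1)·(-1) + (-3)·(-3) + (1)·(1) + (3)·(3)) / 3 = 20/3 = 6.6667
  Sample standard deviations s_i = √(s[i,i]):
  s(X_1) = √(4.25) = 2.0616
  s(X_2) = √(6.6667) = 2.582

Step 3 — r_{ij} = s_{ij} / (s_i · s_j):
  r[X_1,X_1] = 1 (diagonal).
  r[X_1,X_2] = -2.3333 / (2.0616 · 2.582) = -2.3333 / 5.3229 = -0.4384
  r[X_2,X_2] = 1 (diagonal).

R is symmetric with unit diagonal. Assembling:

R = [[1, -0.4384],
 [-0.4384, 1]]


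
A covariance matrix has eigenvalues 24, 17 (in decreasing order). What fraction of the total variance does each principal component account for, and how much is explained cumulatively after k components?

Step 1 — total variance = trace(Sigma) = Σ λ_i = 24 + 17 = 41.

Step 2 — fraction explained by component i = λ_i / Σ λ:
  PC1: 24/41 = 0.5854
  PC2: 17/41 = 0.4146

Step 3 — cumulative fraction after k components = (λ_1 + ... + λ_k) / Σ λ:
  k = 1: 24/41 = 0.5854
  k = 2: (24 + 17)/41 = 41/41 = 1

Summary (fraction, with percent):

explained: PC1 0.5854 (58.54%), PC2 0.4146 (41.46%);  cumulative: 0.5854, 1


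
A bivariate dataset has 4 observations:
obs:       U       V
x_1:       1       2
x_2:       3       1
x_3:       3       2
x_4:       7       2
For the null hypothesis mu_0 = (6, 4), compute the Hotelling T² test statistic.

Step 1 — sample mean vector:
  mean(U) = (1 + 3 + 3 + 7) / 4 = 14/4 = 3.5
  mean(V) = (2 + 1 + 2 + 2) / 4 = 7/4 = 1.75
  x̄ = (3.5, 1.75),  deviation x̄ - mu_0 = (3.5, 1.75) - (6, 4) = (-2.5, -2.25).

Step 2 — sample covariance matrix, S[i,j] = (1/(n-1)) · Σ_k (x_{k,i} - mean_i) · (x_{k,j} - mean_j), divisor n-1 = 3:
  S[U,U] = ((-2.5)·(-2.5) + (-0.5)·(-0.5) + (-0.5)·(-0.5) + (3.5)·(3.5)) / 3 = 19/3 = 6.3333
  S[U,V] = ((-2.5)·(0.25) + (-0.5)·(-0.75) + (-0.5)·(0.25) + (3.5)·(0.25)) / 3 = 0.5/3 = 0.1667
  S[V,V] = ((0.25)·(0.25) + (-0.75)·(-0.75) + (0.25)·(0.25) + (0.25)·(0.25)) / 3 = 0.75/3 = 0.25
  S = [[6.3333, 0.1667],
 [0.1667, 0.25]].

Step 3 — invert S. det(S) = 6.3333·0.25 - (0.1667)² = 1.5556.
  S^{-1} = (1/det) · [[d, -b], [-b, a]] = [[0.1607, -0.1071],
 [-0.1071, 4.0714]].

Step 4 — quadratic form (x̄ - mu_0)^T · S^{-1} · (x̄ - mu_0):
  S^{-1} · (x̄ - mu_0) = (-0.1607, -8.8929),
  (x̄ - mu_0)^T · [...] = (-2.5)·(-0.1607) + (-2.25)·(-8.8929) = 20.4107.

Step 5 — scale by n: T² = 4 · 20.4107 = 81.6429.

T² ≈ 81.6429


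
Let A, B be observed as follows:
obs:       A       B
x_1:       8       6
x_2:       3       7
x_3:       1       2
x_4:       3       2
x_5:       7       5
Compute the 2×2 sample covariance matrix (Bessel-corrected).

Step 1 — column means:
  mean(A) = (8 + 3 + 1 + 3 + 7) / 5 = 22/5 = 4.4
  mean(B) = (6 + 7 + 2 + 2 + 5) / 5 = 22/5 = 4.4

Step 2 — sample covariance S[i,j] = (1/(n-1)) · Σ_k (x_{k,i} - mean_i) · (x_{k,j} - mean_j), with n-1 = 4.
  S[A,A] = ((3.6)·(3.6) + (-1.4)·(-1.4) + (-3.4)·(-3.4) + (-1.4)·(-1.4) + (2.6)·(2.6)) / 4 = 35.2/4 = 8.8
  S[A,B] = ((3.6)·(1.6) + (-1.4)·(2.6) + (-3.4)·(-2.4) + (-1.4)·(-2.4) + (2.6)·(0.6)) / 4 = 15.2/4 = 3.8
  S[B,B] = ((1.6)·(1.6) + (2.6)·(2.6) + (-2.4)·(-2.4) + (-2.4)·(-2.4) + (0.6)·(0.6)) / 4 = 21.2/4 = 5.3

S is symmetric (S[j,i] = S[i,j]). Assembling:

S = [[8.8, 3.8],
 [3.8, 5.3]]


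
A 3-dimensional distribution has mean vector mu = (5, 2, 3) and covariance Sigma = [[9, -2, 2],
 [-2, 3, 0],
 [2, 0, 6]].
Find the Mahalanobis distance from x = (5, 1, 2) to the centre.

Step 1 — centre the observation: (x - mu) = (0, -1, -1).

Step 2 — invert Sigma (cofactor / det for 3×3, or solve directly):
  Sigma^{-1} = [[0.1429, 0.0952, -0.0476],
 [0.0952, 0.3968, -0.0317],
 [-0.0476, -0.0317, 0.1825]].

Step 3 — form the quadratic (x - mu)^T · Sigma^{-1} · (x - mu):
  Sigma^{-1} · (x - mu) = (-0.0476, -0.3651, -0.1508).
  (x - mu)^T · [Sigma^{-1} · (x - mu)] = (0)·(-0.0476) + (-1)·(-0.3651) + (-1)·(-0.1508) = 0.5159.

Step 4 — take square root: d = √(0.5159) ≈ 0.7182.

d(x, mu) = √(0.5159) ≈ 0.7182


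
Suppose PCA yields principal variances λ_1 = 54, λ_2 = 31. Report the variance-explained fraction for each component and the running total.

Step 1 — total variance = trace(Sigma) = Σ λ_i = 54 + 31 = 85.

Step 2 — fraction explained by component i = λ_i / Σ λ:
  PC1: 54/85 = 0.6353
  PC2: 31/85 = 0.3647

Step 3 — cumulative fraction after k components = (λ_1 + ... + λ_k) / Σ λ:
  k = 1: 54/85 = 0.6353
  k = 2: (54 + 31)/85 = 85/85 = 1

Summary (fraction, with percent):

explained: PC1 0.6353 (63.53%), PC2 0.3647 (36.47%);  cumulative: 0.6353, 1


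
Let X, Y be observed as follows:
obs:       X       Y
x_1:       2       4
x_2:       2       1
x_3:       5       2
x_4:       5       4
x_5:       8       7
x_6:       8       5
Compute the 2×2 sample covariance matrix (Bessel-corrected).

Step 1 — column means:
  mean(X) = (2 + 2 + 5 + 5 + 8 + 8) / 6 = 30/6 = 5
  mean(Y) = (4 + 1 + 2 + 4 + 7 + 5) / 6 = 23/6 = 3.8333

Step 2 — sample covariance S[i,j] = (1/(n-1)) · Σ_k (x_{k,i} - mean_i) · (x_{k,j} - mean_j), with n-1 = 5.
  S[X,X] = ((-3)·(-3) + (-3)·(-3) + (0)·(0) + (0)·(0) + (3)·(3) + (3)·(3)) / 5 = 36/5 = 7.2
  S[X,Y] = ((-3)·(0.1667) + (-3)·(-2.8333) + (0)·(-1.8333) + (0)·(0.1667) + (3)·(3.1667) + (3)·(1.1667)) / 5 = 21/5 = 4.2
  S[Y,Y] = ((0.1667)·(0.1667) + (-2.8333)·(-2.8333) + (-1.8333)·(-1.8333) + (0.1667)·(0.1667) + (3.1667)·(3.1667) + (1.1667)·(1.1667)) / 5 = 22.8333/5 = 4.5667

S is symmetric (S[j,i] = S[i,j]). Assembling:

S = [[7.2, 4.2],
 [4.2, 4.5667]]


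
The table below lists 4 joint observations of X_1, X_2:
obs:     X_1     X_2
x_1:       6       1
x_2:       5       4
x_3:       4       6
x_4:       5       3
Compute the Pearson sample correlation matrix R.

Step 1 — column means:
  mean(X_1) = (6 + 5 + 4 + 5) / 4 = 20/4 = 5
  mean(X_2) = (1 + 4 + 6 + 3) / 4 = 14/4 = 3.5

Step 2 — sample variances and covariances s[i,j] = (1/(n-1)) · Σ_k (x_{k,i} - mean_i) · (x_{k,j} - mean_j), with n-1 = 3:
  s[X_1,X_1] = ((1)·(1) + (0)·(0) + (-1)·(-1) + (0)·(0)) / 3 = 2/3 = 0.6667
  s[X_1,X_2] = ((1)·(-2.5) + (0)·(0.5) + (-1)·(2.5) + (0)·(-0.5)) / 3 = -5/3 = -1.6667
  s[X_2,X_2] = ((-2.5)·(-2.5) + (0.5)·(0.5) + (2.5)·(2.5) + (-0.5)·(-0.5)) / 3 = 13/3 = 4.3333
  Sample standard deviations s_i = √(s[i,i]):
  s(X_1) = √(0.6667) = 0.8165
  s(X_2) = √(4.3333) = 2.0817

Step 3 — r_{ij} = s_{ij} / (s_i · s_j):
  r[X_1,X_1] = 1 (diagonal).
  r[X_1,X_2] = -1.6667 / (0.8165 · 2.0817) = -1.6667 / 1.6997 = -0.9806
  r[X_2,X_2] = 1 (diagonal).

R is symmetric with unit diagonal. Assembling:

R = [[1, -0.9806],
 [-0.9806, 1]]


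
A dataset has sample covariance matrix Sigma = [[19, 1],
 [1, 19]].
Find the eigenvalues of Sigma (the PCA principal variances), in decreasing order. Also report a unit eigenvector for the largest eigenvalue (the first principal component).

Step 1 — characteristic polynomial of 2×2 Sigma:
  det(Sigma - λI) = λ² - trace · λ + det = 0.
  trace = 19 + 19 = 38, det = 19·19 - (1)² = 360.
Step 2 — discriminant:
  Δ = trace² - 4·det = 1444 - 1440 = 4.
Step 3 — eigenvalues:
  λ = (trace ± √Δ)/2 = (38 ± 2)/2,
  λ_1 = 20,  λ_2 = 18.

Step 4 — unit eigenvector for λ_1: solve (Sigma - λ_1 I)v = 0. First row:
  (19 - 20)·v_x + (1)·v_y = 0, i.e. (-1)·v_x + (1)·v_y = 0,
  so v ∝ (b, λ_1 - a) = (1, 1) = u.
  ||u|| = √((1)² + (1)²) = √(2) ≈ 1.4142,
  v_1 = u/||u|| ≈ (0.7071, 0.7071) (||v_1|| = 1).

λ_1 = 20,  λ_2 = 18;  v_1 ≈ (0.7071, 0.7071)


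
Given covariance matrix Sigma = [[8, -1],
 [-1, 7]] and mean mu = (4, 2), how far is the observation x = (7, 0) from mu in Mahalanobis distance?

Step 1 — centre the observation: (x - mu) = (3, -2).

Step 2 — invert Sigma. det(Sigma) = 8·7 - (-1)² = 55.
  Sigma^{-1} = (1/det) · [[d, -b], [-b, a]] = [[0.1273, 0.0182],
 [0.0182, 0.1455]].

Step 3 — form the quadratic (x - mu)^T · Sigma^{-1} · (x - mu):
  Sigma^{-1} · (x - mu) = (0.3455, -0.2364).
  (x - mu)^T · [Sigma^{-1} · (x - mu)] = (3)·(0.3455) + (-2)·(-0.2364) = 1.5091.

Step 4 — take square root: d = √(1.5091) ≈ 1.2285.

d(x, mu) = √(1.5091) ≈ 1.2285


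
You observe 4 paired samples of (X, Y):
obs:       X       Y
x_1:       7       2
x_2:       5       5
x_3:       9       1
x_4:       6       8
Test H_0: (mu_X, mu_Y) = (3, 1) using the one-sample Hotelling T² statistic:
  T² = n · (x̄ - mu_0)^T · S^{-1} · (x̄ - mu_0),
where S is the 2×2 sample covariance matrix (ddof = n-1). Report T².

Step 1 — sample mean vector:
  mean(X) = (7 + 5 + 9 + 6) / 4 = 27/4 = 6.75
  mean(Y) = (2 + 5 + 1 + 8) / 4 = 16/4 = 4
  x̄ = (6.75, 4),  deviation x̄ - mu_0 = (6.75, 4) - (3, 1) = (3.75, 3).

Step 2 — sample covariance matrix, S[i,j] = (1/(n-1)) · Σ_k (x_{k,i} - mean_i) · (x_{k,j} - mean_j), divisor n-1 = 3:
  S[X,X] = ((0.25)·(0.25) + (-1.75)·(-1.75) + (2.25)·(2.25) + (-0.75)·(-0.75)) / 3 = 8.75/3 = 2.9167
  S[X,Y] = ((0.25)·(-2) + (-1.75)·(1) + (2.25)·(-3) + (-0.75)·(4)) / 3 = -12/3 = -4
  S[Y,Y] = ((-2)·(-2) + (1)·(1) + (-3)·(-3) + (4)·(4)) / 3 = 30/3 = 10
  S = [[2.9167, -4],
 [-4, 10]].

Step 3 — invert S. det(S) = 2.9167·10 - (-4)² = 13.1667.
  S^{-1} = (1/det) · [[d, -b], [-b, a]] = [[0.7595, 0.3038],
 [0.3038, 0.2215]].

Step 4 — quadratic form (x̄ - mu_0)^T · S^{-1} · (x̄ - mu_0):
  S^{-1} · (x̄ - mu_0) = (3.7595, 1.8038),
  (x̄ - mu_0)^T · [...] = (3.75)·(3.7595) + (3)·(1.8038) = 19.5095.

Step 5 — scale by n: T² = 4 · 19.5095 = 78.038.

T² ≈ 78.038


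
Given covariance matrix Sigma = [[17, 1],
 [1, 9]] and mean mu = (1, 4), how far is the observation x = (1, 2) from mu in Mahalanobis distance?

Step 1 — centre the observation: (x - mu) = (0, -2).

Step 2 — invert Sigma. det(Sigma) = 17·9 - (1)² = 152.
  Sigma^{-1} = (1/det) · [[d, -b], [-b, a]] = [[0.0592, -0.0066],
 [-0.0066, 0.1118]].

Step 3 — form the quadratic (x - mu)^T · Sigma^{-1} · (x - mu):
  Sigma^{-1} · (x - mu) = (0.0132, -0.2237).
  (x - mu)^T · [Sigma^{-1} · (x - mu)] = (0)·(0.0132) + (-2)·(-0.2237) = 0.4474.

Step 4 — take square root: d = √(0.4474) ≈ 0.6689.

d(x, mu) = √(0.4474) ≈ 0.6689


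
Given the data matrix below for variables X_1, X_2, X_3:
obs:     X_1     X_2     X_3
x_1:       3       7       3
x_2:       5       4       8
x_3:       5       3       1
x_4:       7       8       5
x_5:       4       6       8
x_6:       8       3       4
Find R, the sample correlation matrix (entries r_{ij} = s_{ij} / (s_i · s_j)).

Step 1 — column means:
  mean(X_1) = (3 + 5 + 5 + 7 + 4 + 8) / 6 = 32/6 = 5.3333
  mean(X_2) = (7 + 4 + 3 + 8 + 6 + 3) / 6 = 31/6 = 5.1667
  mean(X_3) = (3 + 8 + 1 + 5 + 8 + 4) / 6 = 29/6 = 4.8333

Step 2 — sample variances and covariances s[i,j] = (1/(n-1)) · Σ_k (x_{k,i} - mean_i) · (x_{k,j} - mean_j), with n-1 = 5:
  s[X_1,X_1] = ((-2.3333)·(-2.3333) + (-0.3333)·(-0.3333) + (-0.3333)·(-0.3333) + (1.6667)·(1.6667) + (-1.3333)·(-1.3333) + (2.6667)·(2.6667)) / 5 = 17.3333/5 = 3.4667
  s[X_1,X_2] = ((-2.3333)·(1.8333) + (-0.3333)·(-1.1667) + (-0.3333)·(-2.1667) + (1.6667)·(2.8333) + (-1.3333)·(0.8333) + (2.6667)·(-2.1667)) / 5 = -5.3333/5 = -1.0667
  s[X_1,X_3] = ((-2.3333)·(-1.8333) + (-0.3333)·(3.1667) + (-0.3333)·(-3.8333) + (1.6667)·(0.1667) + (-1.3333)·(3.1667) + (2.6667)·(-0.8333)) / 5 = -1.6667/5 = -0.3333
  s[X_2,X_2] = ((1.8333)·(1.8333) + (-1.1667)·(-1.1667) + (-2.1667)·(-2.1667) + (2.8333)·(2.8333) + (0.8333)·(0.8333) + (-2.1667)·(-2.1667)) / 5 = 22.8333/5 = 4.5667
  s[X_2,X_3] = ((1.8333)·(-1.8333) + (-1.1667)·(3.1667) + (-2.1667)·(-3.8333) + (2.8333)·(0.1667) + (0.8333)·(3.1667) + (-2.1667)·(-0.8333)) / 5 = 6.1667/5 = 1.2333
  s[X_3,X_3] = ((-1.8333)·(-1.8333) + (3.1667)·(3.1667) + (-3.8333)·(-3.8333) + (0.1667)·(0.1667) + (3.1667)·(3.1667) + (-0.8333)·(-0.8333)) / 5 = 38.8333/5 = 7.7667
  Sample standard deviations s_i = √(s[i,i]):
  s(X_1) = √(3.4667) = 1.8619
  s(X_2) = √(4.5667) = 2.137
  s(X_3) = √(7.7667) = 2.7869

Step 3 — r_{ij} = s_{ij} / (s_i · s_j):
  r[X_1,X_1] = 1 (diagonal).
  r[X_1,X_2] = -1.0667 / (1.8619 · 2.137) = -1.0667 / 3.9788 = -0.2681
  r[X_1,X_3] = -0.3333 / (1.8619 · 2.7869) = -0.3333 / 5.1889 = -0.0642
  r[X_2,X_2] = 1 (diagonal).
  r[X_2,X_3] = 1.2333 / (2.137 · 2.7869) = 1.2333 / 5.9555 = 0.2071
  r[X_3,X_3] = 1 (diagonal).

R is symmetric with unit diagonal. Assembling:

R = [[1, -0.2681, -0.0642],
 [-0.2681, 1, 0.2071],
 [-0.0642, 0.2071, 1]]


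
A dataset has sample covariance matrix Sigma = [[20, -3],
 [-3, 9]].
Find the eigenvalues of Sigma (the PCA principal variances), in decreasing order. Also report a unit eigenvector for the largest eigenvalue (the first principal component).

Step 1 — characteristic polynomial of 2×2 Sigma:
  det(Sigma - λI) = λ² - trace · λ + det = 0.
  trace = 20 + 9 = 29, det = 20·9 - (-3)² = 171.
Step 2 — discriminant:
  Δ = trace² - 4·det = 841 - 684 = 157.
Step 3 — eigenvalues:
  λ = (trace ± √Δ)/2 = (29 ± 12.53)/2,
  λ_1 = 20.765,  λ_2 = 8.235.

Step 4 — unit eigenvector for λ_1: solve (Sigma - λ_1 I)v = 0. First row:
  (20 - 20.765)·v_x + (-3)·v_y = 0, i.e. (-0.765)·v_x + (-3)·v_y = 0,
  so v ∝ (b, λ_1 - a) = (-3, 0.765); multiply by -1 so the first entry is positive: u = (3, -0.765).
  ||u|| = √((3)² + (-0.765)²) = √(9.5852) ≈ 3.096,
  v_1 = u/||u|| ≈ (0.969, -0.2471) (||v_1|| = 1).

λ_1 = 20.765,  λ_2 = 8.235;  v_1 ≈ (0.969, -0.2471)


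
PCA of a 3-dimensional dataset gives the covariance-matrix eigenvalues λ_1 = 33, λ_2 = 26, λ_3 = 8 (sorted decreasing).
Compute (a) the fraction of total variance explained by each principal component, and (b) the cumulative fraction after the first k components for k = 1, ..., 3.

Step 1 — total variance = trace(Sigma) = Σ λ_i = 33 + 26 + 8 = 67.

Step 2 — fraction explained by component i = λ_i / Σ λ:
  PC1: 33/67 = 0.4925
  PC2: 26/67 = 0.3881
  PC3: 8/67 = 0.1194

Step 3 — cumulative fraction after k components = (λ_1 + ... + λ_k) / Σ λ:
  k = 1: 33/67 = 0.4925
  k = 2: (33 + 26)/67 = 59/67 = 0.8806
  k = 3: (33 + 26 + 8)/67 = 67/67 = 1

Summary (fraction, with percent):

explained: PC1 0.4925 (49.25%), PC2 0.3881 (38.81%), PC3 0.1194 (11.94%);  cumulative: 0.4925, 0.8806, 1


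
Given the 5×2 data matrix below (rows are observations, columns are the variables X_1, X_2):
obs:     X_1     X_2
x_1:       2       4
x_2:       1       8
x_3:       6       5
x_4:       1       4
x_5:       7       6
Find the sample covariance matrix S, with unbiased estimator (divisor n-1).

Step 1 — column means:
  mean(X_1) = (2 + 1 + 6 + 1 + 7) / 5 = 17/5 = 3.4
  mean(X_2) = (4 + 8 + 5 + 4 + 6) / 5 = 27/5 = 5.4

Step 2 — sample covariance S[i,j] = (1/(n-1)) · Σ_k (x_{k,i} - mean_i) · (x_{k,j} - mean_j), with n-1 = 4.
  S[X_1,X_1] = ((-1.4)·(-1.4) + (-2.4)·(-2.4) + (2.6)·(2.6) + (-2.4)·(-2.4) + (3.6)·(3.6)) / 4 = 33.2/4 = 8.3
  S[X_1,X_2] = ((-1.4)·(-1.4) + (-2.4)·(2.6) + (2.6)·(-0.4) + (-2.4)·(-1.4) + (3.6)·(0.6)) / 4 = 0.2/4 = 0.05
  S[X_2,X_2] = ((-1.4)·(-1.4) + (2.6)·(2.6) + (-0.4)·(-0.4) + (-1.4)·(-1.4) + (0.6)·(0.6)) / 4 = 11.2/4 = 2.8

S is symmetric (S[j,i] = S[i,j]). Assembling:

S = [[8.3, 0.05],
 [0.05, 2.8]]
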